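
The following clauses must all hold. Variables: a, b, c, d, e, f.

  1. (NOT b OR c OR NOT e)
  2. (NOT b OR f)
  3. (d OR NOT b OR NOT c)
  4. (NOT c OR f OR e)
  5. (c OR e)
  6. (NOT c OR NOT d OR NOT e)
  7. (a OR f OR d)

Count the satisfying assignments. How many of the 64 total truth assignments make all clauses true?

16

Case analysis on c and e:
  c=T, e=T: remaining (a,b,d,f) ∈ {(F,F,F,T); (T,F,F,F); (T,F,F,T)} — 3.
  c=T, e=F: a free; 3 ways for (b,d,f) × 2^1 = 6.
  c=F, e=T: 7 of the 16 assignments to (a,b,d,f) work.
  c=F, e=F: a clause becomes empty — 0.
Total: 3 + 6 + 7 + 0 = 16.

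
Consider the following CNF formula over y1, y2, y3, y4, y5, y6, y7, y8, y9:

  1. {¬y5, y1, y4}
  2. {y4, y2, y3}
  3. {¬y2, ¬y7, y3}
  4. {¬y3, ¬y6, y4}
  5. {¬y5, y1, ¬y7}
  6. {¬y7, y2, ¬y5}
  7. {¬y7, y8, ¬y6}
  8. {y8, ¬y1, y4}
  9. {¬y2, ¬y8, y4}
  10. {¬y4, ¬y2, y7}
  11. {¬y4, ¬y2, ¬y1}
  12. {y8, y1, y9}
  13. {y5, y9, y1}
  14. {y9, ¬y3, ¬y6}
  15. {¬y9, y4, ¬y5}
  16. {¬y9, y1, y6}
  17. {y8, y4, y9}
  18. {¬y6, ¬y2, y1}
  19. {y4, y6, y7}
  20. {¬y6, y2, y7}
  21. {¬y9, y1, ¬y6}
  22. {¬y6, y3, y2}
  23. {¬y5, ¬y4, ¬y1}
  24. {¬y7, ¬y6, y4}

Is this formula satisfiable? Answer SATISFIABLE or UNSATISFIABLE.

SATISFIABLE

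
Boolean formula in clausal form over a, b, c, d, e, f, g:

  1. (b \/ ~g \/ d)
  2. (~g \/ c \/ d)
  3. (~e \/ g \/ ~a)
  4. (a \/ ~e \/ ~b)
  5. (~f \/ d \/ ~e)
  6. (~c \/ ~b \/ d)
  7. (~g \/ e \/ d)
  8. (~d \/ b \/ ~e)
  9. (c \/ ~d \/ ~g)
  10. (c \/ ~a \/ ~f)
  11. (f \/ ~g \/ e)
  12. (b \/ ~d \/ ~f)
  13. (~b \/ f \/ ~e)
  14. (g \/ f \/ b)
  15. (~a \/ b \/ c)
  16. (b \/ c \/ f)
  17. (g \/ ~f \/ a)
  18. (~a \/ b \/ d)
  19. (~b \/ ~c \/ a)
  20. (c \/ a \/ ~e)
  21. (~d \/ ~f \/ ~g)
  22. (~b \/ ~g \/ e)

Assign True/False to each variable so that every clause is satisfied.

Set a = True and propagate.
Try b = True.
The remaining clauses are satisfied by c = False, d = False, e = False, f = False, g = False.
Every clause has at least one true literal under this assignment.
Check each clause:
  1. (~g \/ b \/ d) — ~g is true.
  2. (c \/ d \/ ~g) — ~g is true.
  3. (~a \/ ~e \/ g) — ~e is true.
  4. (~b \/ ~e \/ a) — a is true.
  5. (~e \/ d \/ ~f) — ~f is true.
  6. (~c \/ ~b \/ d) — ~c is true.
  7. (e \/ d \/ ~g) — ~g is true.
  8. (b \/ ~d \/ ~e) — b is true.
  9. (~d \/ ~g \/ c) — ~g is true.
  10. (~f \/ ~a \/ c) — ~f is true.
  11. (~g \/ f \/ e) — ~g is true.
  12. (~d \/ ~f \/ b) — b is true.
  13. (f \/ ~e \/ ~b) — ~e is true.
  14. (g \/ f \/ b) — b is true.
  15. (c \/ b \/ ~a) — b is true.
  16. (c \/ b \/ f) — b is true.
  17. (~f \/ a \/ g) — a is true.
  18. (b \/ d \/ ~a) — b is true.
  19. (~b \/ a \/ ~c) — a is true.
  20. (c \/ ~e \/ a) — a is true.
  21. (~f \/ ~g \/ ~d) — ~g is true.
  22. (e \/ ~b \/ ~g) — ~g is true.

a = True, b = True, c = False, d = False, e = False, f = False, g = False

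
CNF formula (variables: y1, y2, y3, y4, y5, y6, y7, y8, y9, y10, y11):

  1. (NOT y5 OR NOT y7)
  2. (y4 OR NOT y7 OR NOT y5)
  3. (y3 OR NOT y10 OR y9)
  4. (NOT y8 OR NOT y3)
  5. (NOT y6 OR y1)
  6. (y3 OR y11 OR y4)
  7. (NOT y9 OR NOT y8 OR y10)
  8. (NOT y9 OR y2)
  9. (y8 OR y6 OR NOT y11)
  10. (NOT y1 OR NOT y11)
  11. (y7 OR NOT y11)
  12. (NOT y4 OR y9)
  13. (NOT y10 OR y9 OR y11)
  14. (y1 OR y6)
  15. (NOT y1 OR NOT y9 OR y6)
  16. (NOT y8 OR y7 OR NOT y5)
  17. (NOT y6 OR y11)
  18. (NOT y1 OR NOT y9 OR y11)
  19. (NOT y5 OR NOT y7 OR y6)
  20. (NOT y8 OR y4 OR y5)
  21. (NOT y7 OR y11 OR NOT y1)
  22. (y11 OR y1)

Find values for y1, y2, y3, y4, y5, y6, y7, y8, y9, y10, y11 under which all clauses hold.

y1=True  y2=False  y3=True  y4=False  y5=True  y6=False  y7=False  y8=False  y9=False  y10=False  y11=False

Check each clause:
  1. (NOT y5 OR NOT y7) — NOT y7 is true.
  2. (NOT y7 OR NOT y5 OR y4) — NOT y7 is true.
  3. (NOT y10 OR y3 OR y9) — y3 is true.
  4. (NOT y8 OR NOT y3) — NOT y8 is true.
  5. (y1 OR NOT y6) — y1 is true.
  6. (y4 OR y11 OR y3) — y3 is true.
  7. (NOT y9 OR NOT y8 OR y10) — NOT y8 is true.
  8. (NOT y9 OR y2) — NOT y9 is true.
  9. (NOT y11 OR y6 OR y8) — NOT y11 is true.
  10. (NOT y1 OR NOT y11) — NOT y11 is true.
  11. (y7 OR NOT y11) — NOT y11 is true.
  12. (y9 OR NOT y4) — NOT y4 is true.
  13. (NOT y10 OR y9 OR y11) — NOT y10 is true.
  14. (y6 OR y1) — y1 is true.
  15. (NOT y9 OR NOT y1 OR y6) — NOT y9 is true.
  16. (y7 OR NOT y8 OR NOT y5) — NOT y8 is true.
  17. (NOT y6 OR y11) — NOT y6 is true.
  18. (NOT y1 OR y11 OR NOT y9) — NOT y9 is true.
  19. (NOT y7 OR NOT y5 OR y6) — NOT y7 is true.
  20. (y5 OR y4 OR NOT y8) — NOT y8 is true.
  21. (y11 OR NOT y1 OR NOT y7) — NOT y7 is true.
  22. (y1 OR y11) — y1 is true.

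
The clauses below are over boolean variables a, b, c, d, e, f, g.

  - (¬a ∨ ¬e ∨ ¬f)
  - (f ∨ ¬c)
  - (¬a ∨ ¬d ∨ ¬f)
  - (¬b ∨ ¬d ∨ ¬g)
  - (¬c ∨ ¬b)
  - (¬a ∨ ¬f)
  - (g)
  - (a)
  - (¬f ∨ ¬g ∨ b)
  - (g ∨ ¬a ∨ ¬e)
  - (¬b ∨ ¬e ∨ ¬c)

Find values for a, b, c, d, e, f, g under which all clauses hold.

a=T  b=F  c=F  d=F  e=F  f=F  g=T

Check each clause:
  1. (¬e ∨ ¬f ∨ ¬a) — ¬f is true.
  2. (f ∨ ¬c) — ¬c is true.
  3. (¬d ∨ ¬f ∨ ¬a) — ¬f is true.
  4. (¬d ∨ ¬b ∨ ¬g) — ¬d is true.
  5. (¬c ∨ ¬b) — ¬c is true.
  6. (¬a ∨ ¬f) — ¬f is true.
  7. (g) — g is true.
  8. (a) — a is true.
  9. (b ∨ ¬f ∨ ¬g) — ¬f is true.
  10. (g ∨ ¬a ∨ ¬e) — ¬e is true.
  11. (¬e ∨ ¬b ∨ ¬c) — ¬e is true.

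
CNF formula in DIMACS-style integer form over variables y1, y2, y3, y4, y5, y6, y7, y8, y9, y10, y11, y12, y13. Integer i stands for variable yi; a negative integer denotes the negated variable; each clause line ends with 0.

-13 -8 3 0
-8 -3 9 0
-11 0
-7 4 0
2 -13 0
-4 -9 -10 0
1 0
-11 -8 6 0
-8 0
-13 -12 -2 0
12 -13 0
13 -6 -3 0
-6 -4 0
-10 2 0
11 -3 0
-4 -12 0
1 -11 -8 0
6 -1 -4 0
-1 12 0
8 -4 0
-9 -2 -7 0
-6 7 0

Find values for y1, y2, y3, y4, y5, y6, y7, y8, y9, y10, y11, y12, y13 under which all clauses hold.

y1=True  y2=True  y3=False  y4=False  y5=False  y6=False  y7=False  y8=False  y9=True  y10=True  y11=False  y12=True  y13=False

(NOT y11) is a unit clause, so y11 = False.
(y1) is a unit clause, so y1 = True.
Unit propagation: (NOT y8) forces y8 = False.
The clause (NOT y3) is unit: y3 must be False.
The clause (y12) is unit: y12 must be True.
(NOT y4) is a unit clause, so y4 = False.
Unit propagation: (NOT y7) forces y7 = False.
Unit propagation: (NOT y6) forces y6 = False.
Pure literal: y13 appears only negated; assign y13 = False.
Branch on y2: take y2 = True.
y5, y9, y10 are now unconstrained; take y5 = False, y9 = True, y10 = True.
Every clause has at least one true literal under this assignment.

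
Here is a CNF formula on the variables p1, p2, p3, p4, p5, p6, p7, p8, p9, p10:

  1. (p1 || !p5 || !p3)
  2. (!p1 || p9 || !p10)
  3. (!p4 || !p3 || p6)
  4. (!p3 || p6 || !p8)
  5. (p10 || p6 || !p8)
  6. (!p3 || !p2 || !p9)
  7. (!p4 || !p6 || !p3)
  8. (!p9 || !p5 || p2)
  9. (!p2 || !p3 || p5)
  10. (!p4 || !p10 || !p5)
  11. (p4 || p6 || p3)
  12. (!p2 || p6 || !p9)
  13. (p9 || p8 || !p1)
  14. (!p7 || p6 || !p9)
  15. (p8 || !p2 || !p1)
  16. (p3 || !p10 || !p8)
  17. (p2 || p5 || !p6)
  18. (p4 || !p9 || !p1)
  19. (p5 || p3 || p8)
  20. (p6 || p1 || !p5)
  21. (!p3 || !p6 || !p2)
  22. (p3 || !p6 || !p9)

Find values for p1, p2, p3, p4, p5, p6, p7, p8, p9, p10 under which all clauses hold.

p1=False, p2=True, p3=False, p4=False, p5=True, p6=True, p7=True, p8=True, p9=False, p10=False

Branch on p1: take p1 = False.
Branch on p2: take p2 = True.
For the remaining variables, p3 = False, p4 = False, p5 = True, p6 = True, p7 = True, p8 = True, p9 = False, p10 = False works.
Check each clause:
  1. (p1 || !p3 || !p5) — !p3 is true.
  2. (!p1 || !p10 || p9) — !p1 is true.
  3. (p6 || !p3 || !p4) — !p4 is true.
  4. (!p3 || p6 || !p8) — !p3 is true.
  5. (p10 || !p8 || p6) — p6 is true.
  6. (!p2 || !p3 || !p9) — !p3 is true.
  7. (!p6 || !p3 || !p4) — !p4 is true.
  8. (!p5 || !p9 || p2) — p2 is true.
  9. (!p2 || !p3 || p5) — p5 is true.
  10. (!p10 || !p4 || !p5) — !p4 is true.
  11. (p3 || p6 || p4) — p6 is true.
  12. (!p2 || p6 || !p9) — p6 is true.
  13. (p9 || p8 || !p1) — p8 is true.
  14. (p6 || !p9 || !p7) — p6 is true.
  15. (!p2 || p8 || !p1) — p8 is true.
  16. (!p8 || !p10 || p3) — !p10 is true.
  17. (p5 || p2 || !p6) — p2 is true.
  18. (!p9 || !p1 || p4) — !p1 is true.
  19. (p3 || p5 || p8) — p8 is true.
  20. (!p5 || p6 || p1) — p6 is true.
  21. (!p2 || !p6 || !p3) — !p3 is true.
  22. (!p9 || !p6 || p3) — !p9 is true.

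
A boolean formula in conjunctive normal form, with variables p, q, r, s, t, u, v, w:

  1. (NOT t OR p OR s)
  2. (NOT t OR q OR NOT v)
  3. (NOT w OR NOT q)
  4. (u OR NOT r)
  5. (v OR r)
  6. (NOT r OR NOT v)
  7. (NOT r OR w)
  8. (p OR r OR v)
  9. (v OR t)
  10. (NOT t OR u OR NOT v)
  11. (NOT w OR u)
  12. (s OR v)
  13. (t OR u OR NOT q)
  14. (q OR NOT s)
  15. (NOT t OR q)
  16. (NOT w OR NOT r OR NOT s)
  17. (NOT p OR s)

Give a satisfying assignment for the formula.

p=False, q=False, r=False, s=False, t=False, u=True, v=True, w=True

u occurs only positively in the remaining clauses — set u = True.
Branch on p: take p = False.
Set q = False and propagate.
  then s is forced to False.
  then t is forced to False.
  then v is forced to True.
  then r is forced to False.
w is now unconstrained; take w = True.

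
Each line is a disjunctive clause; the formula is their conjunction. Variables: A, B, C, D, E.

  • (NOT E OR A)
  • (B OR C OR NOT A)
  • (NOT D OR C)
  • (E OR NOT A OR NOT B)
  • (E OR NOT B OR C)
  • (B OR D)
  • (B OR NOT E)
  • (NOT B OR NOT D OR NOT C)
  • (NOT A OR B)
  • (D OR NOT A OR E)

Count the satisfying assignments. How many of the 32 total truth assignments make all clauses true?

Satisfying assignments:
  A=F B=F C=T D=T E=F
  A=F B=T C=T D=F E=F
  A=T B=T C=F D=F E=T
  A=T B=T C=T D=F E=T
Count: 4.

4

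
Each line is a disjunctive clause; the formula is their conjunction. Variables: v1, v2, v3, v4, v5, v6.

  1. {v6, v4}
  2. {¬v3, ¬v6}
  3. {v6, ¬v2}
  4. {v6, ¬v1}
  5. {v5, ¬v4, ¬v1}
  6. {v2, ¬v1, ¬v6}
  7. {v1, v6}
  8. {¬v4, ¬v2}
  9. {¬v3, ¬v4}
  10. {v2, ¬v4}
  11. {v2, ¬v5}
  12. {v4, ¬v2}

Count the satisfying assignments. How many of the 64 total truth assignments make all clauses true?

1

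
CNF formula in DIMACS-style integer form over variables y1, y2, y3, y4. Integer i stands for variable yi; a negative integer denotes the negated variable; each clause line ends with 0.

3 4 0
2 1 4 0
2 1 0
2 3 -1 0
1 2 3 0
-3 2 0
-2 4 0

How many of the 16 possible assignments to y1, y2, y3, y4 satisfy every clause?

Satisfying assignments:
  y1=0 y2=1 y3=0 y4=1
  y1=0 y2=1 y3=1 y4=1
  y1=1 y2=1 y3=0 y4=1
  y1=1 y2=1 y3=1 y4=1
Count: 4.

4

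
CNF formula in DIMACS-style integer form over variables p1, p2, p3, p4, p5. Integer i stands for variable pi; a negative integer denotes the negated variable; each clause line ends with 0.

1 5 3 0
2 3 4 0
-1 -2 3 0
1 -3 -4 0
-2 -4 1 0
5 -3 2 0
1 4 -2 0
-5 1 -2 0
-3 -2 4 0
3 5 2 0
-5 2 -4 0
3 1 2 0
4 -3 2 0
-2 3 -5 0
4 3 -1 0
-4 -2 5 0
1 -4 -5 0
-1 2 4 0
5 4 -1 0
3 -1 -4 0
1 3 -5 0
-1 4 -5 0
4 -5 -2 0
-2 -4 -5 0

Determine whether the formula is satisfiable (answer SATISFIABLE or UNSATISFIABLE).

UNSATISFIABLE

p2 = True:
  p1 = True:
    propagation gives p3=True, p4=True, p5=True; an empty clause results — contradiction.
  p1 = False:
    propagation gives p4=False; an empty clause results — contradiction.
p2 = False:
  p1 = True:
    propagation gives p4=True, p5=False, p3=False; an empty clause results — contradiction.
  p1 = False:
    propagation gives p3=True, p4=False; an empty clause results — contradiction.
Every branch closes, so no satisfying assignment exists.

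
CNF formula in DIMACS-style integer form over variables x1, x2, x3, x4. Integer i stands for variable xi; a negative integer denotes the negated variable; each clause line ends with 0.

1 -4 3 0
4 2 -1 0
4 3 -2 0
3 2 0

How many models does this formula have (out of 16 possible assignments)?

8

Satisfying assignments:
  x1=0 x2=0 x3=1 x4=0
  x1=0 x2=0 x3=1 x4=1
  x1=0 x2=1 x3=1 x4=0
  x1=0 x2=1 x3=1 x4=1
  x1=1 x2=0 x3=1 x4=1
  x1=1 x2=1 x3=0 x4=1
  x1=1 x2=1 x3=1 x4=0
  x1=1 x2=1 x3=1 x4=1
That's 8 in total.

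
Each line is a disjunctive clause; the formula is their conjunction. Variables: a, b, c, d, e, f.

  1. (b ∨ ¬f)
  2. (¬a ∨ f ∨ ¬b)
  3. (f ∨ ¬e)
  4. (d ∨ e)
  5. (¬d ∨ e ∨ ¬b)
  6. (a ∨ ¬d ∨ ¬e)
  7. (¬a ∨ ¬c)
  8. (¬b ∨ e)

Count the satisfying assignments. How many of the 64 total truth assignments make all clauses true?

Case analysis on e and b:
  e=1, b=1: remaining (a,c,d,f) ∈ {(0,0,0,1); (0,1,0,1); (1,0,0,1); (1,0,1,1)} — 4.
  e=1, b=0: a clause becomes empty — 0.
  e=0, b=1: a clause becomes empty — 0.
  e=0, b=0: remaining (a,c,d,f) ∈ {(0,0,1,0); (0,1,1,0); (1,0,1,0)} — 3.
Total: 4 + 0 + 0 + 3 = 7.

7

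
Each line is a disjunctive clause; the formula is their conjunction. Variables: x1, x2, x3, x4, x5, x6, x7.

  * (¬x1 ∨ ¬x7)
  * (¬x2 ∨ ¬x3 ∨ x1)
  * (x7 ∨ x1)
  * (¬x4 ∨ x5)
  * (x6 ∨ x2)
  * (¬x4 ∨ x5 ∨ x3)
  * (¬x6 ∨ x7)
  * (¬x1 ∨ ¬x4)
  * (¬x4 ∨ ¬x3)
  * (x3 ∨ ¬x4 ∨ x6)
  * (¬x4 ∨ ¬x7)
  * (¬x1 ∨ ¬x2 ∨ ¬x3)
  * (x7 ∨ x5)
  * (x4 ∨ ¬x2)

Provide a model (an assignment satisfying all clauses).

Try x1 = False.
  then x7 is forced to True.
  then x4 is forced to False.
  then x2 is forced to False.
  then x6 is forced to True.
x3, x5 are now unconstrained; take x3 = False, x5 = False.
Every clause has at least one true literal under this assignment.

x1=False, x2=False, x3=False, x4=False, x5=False, x6=True, x7=True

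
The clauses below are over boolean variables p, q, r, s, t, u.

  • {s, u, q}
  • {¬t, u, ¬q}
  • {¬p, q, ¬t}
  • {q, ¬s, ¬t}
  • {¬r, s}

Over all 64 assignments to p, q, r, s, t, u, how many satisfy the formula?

29

Case analysis on q and s:
  q=1, s=1: p, r free; 3 ways for (t,u) × 2^2 = 12.
  q=1, s=0: p free; 3 ways for (r,t,u) × 2^1 = 6.
  q=0, s=1: forces t=0; p, r, u free → 2^3 = 8.
  q=0, s=0: remaining (p,r,t,u) ∈ {(0,0,0,1); (0,0,1,1); (1,0,0,1)} — 3.
Total: 12 + 6 + 8 + 3 = 29.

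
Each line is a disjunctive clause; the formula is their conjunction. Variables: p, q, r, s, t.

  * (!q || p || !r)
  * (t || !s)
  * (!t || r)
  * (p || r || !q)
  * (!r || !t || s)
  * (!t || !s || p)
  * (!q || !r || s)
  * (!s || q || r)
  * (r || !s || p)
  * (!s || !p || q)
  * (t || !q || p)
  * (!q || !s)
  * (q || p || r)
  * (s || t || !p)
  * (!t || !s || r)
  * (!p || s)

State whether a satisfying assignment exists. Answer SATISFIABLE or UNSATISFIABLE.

SATISFIABLE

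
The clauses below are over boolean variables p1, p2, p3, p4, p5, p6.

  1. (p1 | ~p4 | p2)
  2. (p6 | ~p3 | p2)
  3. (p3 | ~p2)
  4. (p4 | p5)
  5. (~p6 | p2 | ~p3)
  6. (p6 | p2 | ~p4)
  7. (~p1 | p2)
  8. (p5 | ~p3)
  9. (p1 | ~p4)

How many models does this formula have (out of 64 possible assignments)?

Case analysis on p2 and p3:
  p2=T, p3=T: p6 free; 3 ways for (p1,p4,p5) × 2^1 = 6.
  p2=T, p3=F: a clause becomes empty — 0.
  p2=F, p3=T: a clause becomes empty — 0.
  p2=F, p3=F: remaining (p1,p4,p5,p6) ∈ {(F,F,T,F); (F,F,T,T)} — 2.
Total: 6 + 0 + 0 + 2 = 8.

8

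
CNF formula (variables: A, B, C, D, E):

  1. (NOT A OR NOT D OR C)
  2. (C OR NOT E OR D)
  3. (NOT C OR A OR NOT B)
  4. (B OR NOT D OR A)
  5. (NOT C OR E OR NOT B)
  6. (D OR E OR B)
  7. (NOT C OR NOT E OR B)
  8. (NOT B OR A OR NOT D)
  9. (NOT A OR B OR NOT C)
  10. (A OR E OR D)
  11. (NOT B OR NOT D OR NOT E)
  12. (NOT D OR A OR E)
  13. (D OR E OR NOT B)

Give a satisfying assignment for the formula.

A = T, B = T, C = T, D = F, E = T

Set A = True and propagate.
Try B = True.
For the remaining variables, C = True, D = False, E = True works.
Every clause has at least one true literal under this assignment.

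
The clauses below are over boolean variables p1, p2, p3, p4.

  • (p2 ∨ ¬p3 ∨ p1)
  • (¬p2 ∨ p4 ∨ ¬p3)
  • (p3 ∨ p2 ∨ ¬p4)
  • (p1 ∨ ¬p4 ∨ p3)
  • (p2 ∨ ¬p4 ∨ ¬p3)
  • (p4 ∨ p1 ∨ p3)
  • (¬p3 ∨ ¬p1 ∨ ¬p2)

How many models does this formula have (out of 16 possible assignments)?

5

The models are:
  p1=F p2=T p3=T p4=T
  p1=T p2=F p3=F p4=F
  p1=T p2=F p3=T p4=F
  p1=T p2=T p3=F p4=F
  p1=T p2=T p3=F p4=T
That's 5 in total.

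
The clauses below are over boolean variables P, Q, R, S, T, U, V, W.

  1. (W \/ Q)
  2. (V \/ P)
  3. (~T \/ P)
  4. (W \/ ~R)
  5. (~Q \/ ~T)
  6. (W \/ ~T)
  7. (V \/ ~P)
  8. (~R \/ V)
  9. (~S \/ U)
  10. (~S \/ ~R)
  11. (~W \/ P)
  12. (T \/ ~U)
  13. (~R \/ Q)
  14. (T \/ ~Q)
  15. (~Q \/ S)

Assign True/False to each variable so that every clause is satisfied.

P = True, Q = False, R = False, S = True, T = True, U = True, V = True, W = True

Pure literal: R appears only negated; assign R = False.
V occurs only positively in the remaining clauses — set V = True.
Branch on P: take P = True.
Try Q = False.
  then W is forced to True.
The remaining clauses are satisfied by S = True, T = True, U = True.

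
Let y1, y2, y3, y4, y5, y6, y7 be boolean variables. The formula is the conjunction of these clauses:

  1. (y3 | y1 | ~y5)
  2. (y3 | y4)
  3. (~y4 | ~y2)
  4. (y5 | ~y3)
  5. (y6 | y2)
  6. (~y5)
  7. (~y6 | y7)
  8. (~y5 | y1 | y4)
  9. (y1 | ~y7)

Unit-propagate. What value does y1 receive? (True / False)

(~y5) is a unit clause: y5 = False.
From (y5 | ~y3) and y5 = False: y3 = False.
(y3 | y4): since y3 = False, the clause reduces to (y4). y4 = True.
From (~y2 | ~y4) and y4 = True: y2 = False.
(y6 | y2) with y2 = False leaves only y6, so y6 = True.
In (~y6 | y7), ~y6 is now false; y7 must hold, so y7 = True.
In (y1 | ~y7), ~y7 is now false; y1 must hold, so y1 = True.

True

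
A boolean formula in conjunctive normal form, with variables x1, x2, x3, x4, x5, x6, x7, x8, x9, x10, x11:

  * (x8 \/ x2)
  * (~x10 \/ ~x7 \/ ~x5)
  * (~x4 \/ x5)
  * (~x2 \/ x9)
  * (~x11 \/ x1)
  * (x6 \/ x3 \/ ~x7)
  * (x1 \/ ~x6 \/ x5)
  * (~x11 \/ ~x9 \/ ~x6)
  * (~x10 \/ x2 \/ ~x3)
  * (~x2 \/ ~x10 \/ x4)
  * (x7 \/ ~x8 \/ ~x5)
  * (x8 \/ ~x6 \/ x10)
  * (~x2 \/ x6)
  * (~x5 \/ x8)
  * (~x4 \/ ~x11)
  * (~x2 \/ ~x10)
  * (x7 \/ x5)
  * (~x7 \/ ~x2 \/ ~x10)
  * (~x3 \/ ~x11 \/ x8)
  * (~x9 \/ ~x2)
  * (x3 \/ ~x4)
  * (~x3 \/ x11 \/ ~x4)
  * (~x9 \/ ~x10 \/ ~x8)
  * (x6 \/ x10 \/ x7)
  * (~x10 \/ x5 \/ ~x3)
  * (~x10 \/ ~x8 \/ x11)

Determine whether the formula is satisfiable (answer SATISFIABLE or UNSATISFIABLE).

SATISFIABLE

x1 occurs only positively in the remaining clauses — set x1 = True.
Try x2 = False.
  then x8 is forced to True.
Try x3 = True.
  then x10 is forced to False.
Branch on x4: take x4 = False.
The remaining clauses are satisfied by x5 = False, x6 = True, x7 = True, x9 = False, x11 = False.
So x1=True, x2=False, x3=True, x4=False, x5=False, x6=True, x7=True, x8=True, x9=False, x10=False, x11=False is a satisfying assignment.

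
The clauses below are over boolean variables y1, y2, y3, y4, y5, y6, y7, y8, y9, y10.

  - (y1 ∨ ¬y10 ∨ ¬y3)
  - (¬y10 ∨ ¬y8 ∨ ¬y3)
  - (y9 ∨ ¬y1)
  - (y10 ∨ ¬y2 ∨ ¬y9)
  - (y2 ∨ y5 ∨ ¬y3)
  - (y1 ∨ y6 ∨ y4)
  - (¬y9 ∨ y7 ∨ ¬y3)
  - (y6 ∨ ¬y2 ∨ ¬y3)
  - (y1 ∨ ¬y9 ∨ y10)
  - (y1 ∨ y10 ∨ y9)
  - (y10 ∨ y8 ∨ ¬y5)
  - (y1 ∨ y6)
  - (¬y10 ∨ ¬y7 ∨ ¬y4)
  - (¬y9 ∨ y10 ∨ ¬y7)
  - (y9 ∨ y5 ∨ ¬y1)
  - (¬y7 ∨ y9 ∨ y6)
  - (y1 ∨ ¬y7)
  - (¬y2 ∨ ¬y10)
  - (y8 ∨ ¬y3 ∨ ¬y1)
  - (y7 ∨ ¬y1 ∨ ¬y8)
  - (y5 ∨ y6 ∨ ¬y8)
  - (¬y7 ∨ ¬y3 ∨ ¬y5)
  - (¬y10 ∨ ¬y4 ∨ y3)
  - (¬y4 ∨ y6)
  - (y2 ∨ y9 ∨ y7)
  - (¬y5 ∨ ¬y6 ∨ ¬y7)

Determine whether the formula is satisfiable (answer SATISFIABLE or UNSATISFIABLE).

Branch on y1: take y1 = True.
  then y9 is forced to True.
Branch on y2: take y2 = False.
The remaining clauses are satisfied by y3 = False, y4 = False, y5 = False, y6 = True, y7 = True, y8 = False, y10 = True.
Every clause has at least one true literal under this assignment.
So y1=True, y2=False, y3=False, y4=False, y5=False, y6=True, y7=True, y8=False, y9=True, y10=True is a satisfying assignment.

SATISFIABLE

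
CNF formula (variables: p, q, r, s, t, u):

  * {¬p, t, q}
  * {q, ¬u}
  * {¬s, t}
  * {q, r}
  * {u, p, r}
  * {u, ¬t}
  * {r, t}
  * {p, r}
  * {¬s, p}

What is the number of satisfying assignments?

Case analysis on p and r:
  p=T, r=T: remaining (q,s,t,u) ∈ {(T,F,F,F); (T,F,F,T); (T,F,T,T); (T,T,T,T)} — 4.
  p=T, r=F: remaining (q,s,t,u) ∈ {(T,F,T,T); (T,T,T,T)} — 2.
  p=F, r=T: remaining (q,s,t,u) ∈ {(F,F,F,F); (T,F,F,F); (T,F,F,T); (T,F,T,T)} — 4.
  p=F, r=F: a clause becomes empty — 0.
Total: 4 + 2 + 4 + 0 = 10.

10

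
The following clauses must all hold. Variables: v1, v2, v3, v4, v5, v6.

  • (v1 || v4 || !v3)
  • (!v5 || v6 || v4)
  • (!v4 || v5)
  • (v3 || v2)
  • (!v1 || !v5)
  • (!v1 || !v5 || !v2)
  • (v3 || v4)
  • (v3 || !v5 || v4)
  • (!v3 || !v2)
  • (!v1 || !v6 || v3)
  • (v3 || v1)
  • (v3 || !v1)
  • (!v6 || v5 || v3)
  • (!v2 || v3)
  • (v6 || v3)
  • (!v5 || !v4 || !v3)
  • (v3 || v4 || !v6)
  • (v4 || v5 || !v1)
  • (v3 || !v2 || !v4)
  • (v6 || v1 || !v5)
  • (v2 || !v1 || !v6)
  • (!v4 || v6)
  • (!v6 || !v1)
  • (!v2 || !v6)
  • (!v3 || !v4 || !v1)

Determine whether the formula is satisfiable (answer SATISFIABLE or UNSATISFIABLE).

UNSATISFIABLE

v3 = True:
  v1 = True:
    propagation gives v5=False, v4=False; an empty clause results — contradiction.
  v1 = False:
    propagation gives v4=True, v5=True; an empty clause results — contradiction.
v3 = False:
  propagation gives v2=True; an empty clause results — contradiction.
Every branch closes, so no satisfying assignment exists.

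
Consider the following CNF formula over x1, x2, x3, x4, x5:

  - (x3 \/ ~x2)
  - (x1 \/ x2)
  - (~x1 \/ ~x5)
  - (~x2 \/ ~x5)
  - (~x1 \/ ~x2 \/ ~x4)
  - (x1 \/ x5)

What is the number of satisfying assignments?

The models are:
  x1=1 x2=0 x3=0 x4=0 x5=0
  x1=1 x2=0 x3=0 x4=1 x5=0
  x1=1 x2=0 x3=1 x4=0 x5=0
  x1=1 x2=0 x3=1 x4=1 x5=0
  x1=1 x2=1 x3=1 x4=0 x5=0
That's 5 in total.

5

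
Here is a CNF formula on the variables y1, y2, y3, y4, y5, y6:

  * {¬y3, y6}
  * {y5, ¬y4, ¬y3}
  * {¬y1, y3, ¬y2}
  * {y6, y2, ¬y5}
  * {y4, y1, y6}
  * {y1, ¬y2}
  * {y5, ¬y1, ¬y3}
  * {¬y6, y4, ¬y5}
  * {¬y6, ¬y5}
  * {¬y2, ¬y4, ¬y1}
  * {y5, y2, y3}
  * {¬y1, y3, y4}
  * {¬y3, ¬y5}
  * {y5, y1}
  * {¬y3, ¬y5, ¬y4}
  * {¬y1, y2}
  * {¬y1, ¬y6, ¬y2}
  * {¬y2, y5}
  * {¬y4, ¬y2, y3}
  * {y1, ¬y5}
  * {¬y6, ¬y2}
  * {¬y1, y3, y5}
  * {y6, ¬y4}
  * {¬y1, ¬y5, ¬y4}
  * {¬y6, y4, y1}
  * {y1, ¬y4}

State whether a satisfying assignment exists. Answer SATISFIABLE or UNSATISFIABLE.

UNSATISFIABLE

y1 = True:
  propagation gives y2=True, y3=True, y6=True; an empty clause results — contradiction.
y1 = False:
  propagation gives y2=False, y5=True; an empty clause results — contradiction.
Every branch closes, so no satisfying assignment exists.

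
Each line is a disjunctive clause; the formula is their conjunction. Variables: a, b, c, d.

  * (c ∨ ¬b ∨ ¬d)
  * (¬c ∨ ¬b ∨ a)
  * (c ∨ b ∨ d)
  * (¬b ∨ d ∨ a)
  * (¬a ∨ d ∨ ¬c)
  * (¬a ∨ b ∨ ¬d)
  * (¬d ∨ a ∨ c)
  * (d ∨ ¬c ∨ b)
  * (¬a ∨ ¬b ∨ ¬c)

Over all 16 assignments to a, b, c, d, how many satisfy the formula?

Satisfying assignments:
  a=F b=F c=T d=T
  a=T b=T c=F d=F
Count: 2.

2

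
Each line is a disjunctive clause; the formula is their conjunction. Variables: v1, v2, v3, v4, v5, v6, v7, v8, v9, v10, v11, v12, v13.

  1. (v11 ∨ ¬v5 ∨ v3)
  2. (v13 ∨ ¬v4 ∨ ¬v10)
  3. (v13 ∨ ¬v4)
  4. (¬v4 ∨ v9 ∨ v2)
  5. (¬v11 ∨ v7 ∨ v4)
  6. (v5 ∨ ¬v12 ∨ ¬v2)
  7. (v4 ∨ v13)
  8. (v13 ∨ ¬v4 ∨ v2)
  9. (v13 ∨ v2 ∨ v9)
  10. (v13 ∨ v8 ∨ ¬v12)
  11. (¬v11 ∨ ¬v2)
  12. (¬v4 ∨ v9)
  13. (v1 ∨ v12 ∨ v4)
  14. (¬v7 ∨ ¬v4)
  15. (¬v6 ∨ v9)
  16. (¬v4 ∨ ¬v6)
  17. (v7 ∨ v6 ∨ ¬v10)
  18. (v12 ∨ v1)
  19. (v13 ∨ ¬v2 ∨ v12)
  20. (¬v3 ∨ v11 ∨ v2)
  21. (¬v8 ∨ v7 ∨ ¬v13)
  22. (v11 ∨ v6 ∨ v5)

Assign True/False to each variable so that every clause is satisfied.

v1=True, v2=False, v3=True, v4=False, v5=False, v6=True, v7=True, v8=True, v9=True, v10=False, v11=True, v12=True, v13=True

Check each clause:
  1. (v11 ∨ ¬v5 ∨ v3) — v3 is true.
  2. (¬v10 ∨ ¬v4 ∨ v13) — ¬v4 is true.
  3. (¬v4 ∨ v13) — ¬v4 is true.
  4. (v2 ∨ v9 ∨ ¬v4) — v9 is true.
  5. (v7 ∨ ¬v11 ∨ v4) — v7 is true.
  6. (v5 ∨ ¬v12 ∨ ¬v2) — ¬v2 is true.
  7. (v4 ∨ v13) — v13 is true.
  8. (v13 ∨ ¬v4 ∨ v2) — ¬v4 is true.
  9. (v13 ∨ v2 ∨ v9) — v9 is true.
  10. (v8 ∨ ¬v12 ∨ v13) — v8 is true.
  11. (¬v11 ∨ ¬v2) — ¬v2 is true.
  12. (¬v4 ∨ v9) — v9 is true.
  13. (v4 ∨ v12 ∨ v1) — v1 is true.
  14. (¬v7 ∨ ¬v4) — ¬v4 is true.
  15. (v9 ∨ ¬v6) — v9 is true.
  16. (¬v4 ∨ ¬v6) — ¬v4 is true.
  17. (¬v10 ∨ v7 ∨ v6) — ¬v10 is true.
  18. (v1 ∨ v12) — v1 is true.
  19. (v12 ∨ v13 ∨ ¬v2) — v12 is true.
  20. (v2 ∨ v11 ∨ ¬v3) — v11 is true.
  21. (¬v8 ∨ ¬v13 ∨ v7) — v7 is true.
  22. (v5 ∨ v11 ∨ v6) — v11 is true.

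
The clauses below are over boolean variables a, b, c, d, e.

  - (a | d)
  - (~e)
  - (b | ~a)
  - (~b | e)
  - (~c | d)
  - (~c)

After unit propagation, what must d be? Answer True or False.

True

(~e) stands alone — e = False.
(e | ~b) with e = False leaves only ~b, so b = False.
(~a | b): since b = False, the clause reduces to (~a). a = False.
(a | d) with a = False leaves only d, so d = True.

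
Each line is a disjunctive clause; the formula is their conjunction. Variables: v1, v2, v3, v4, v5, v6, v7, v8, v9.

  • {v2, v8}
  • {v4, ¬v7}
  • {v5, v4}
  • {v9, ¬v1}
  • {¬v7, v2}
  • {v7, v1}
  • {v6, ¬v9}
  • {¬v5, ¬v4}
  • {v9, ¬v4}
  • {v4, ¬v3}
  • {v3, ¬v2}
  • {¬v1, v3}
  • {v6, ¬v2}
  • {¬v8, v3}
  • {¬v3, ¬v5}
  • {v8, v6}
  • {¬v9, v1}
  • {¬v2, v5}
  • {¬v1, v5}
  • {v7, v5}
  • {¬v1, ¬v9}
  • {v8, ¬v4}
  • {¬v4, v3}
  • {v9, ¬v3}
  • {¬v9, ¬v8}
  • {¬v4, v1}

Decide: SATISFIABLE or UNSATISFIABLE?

UNSATISFIABLE

v4 = True:
  propagation gives v5=False, v9=True, v6=True, v1=True; an empty clause results — contradiction.
v4 = False:
  propagation gives v7=False, v5=True, v1=True, v9=True; an empty clause results — contradiction.
Every branch closes, so no satisfying assignment exists.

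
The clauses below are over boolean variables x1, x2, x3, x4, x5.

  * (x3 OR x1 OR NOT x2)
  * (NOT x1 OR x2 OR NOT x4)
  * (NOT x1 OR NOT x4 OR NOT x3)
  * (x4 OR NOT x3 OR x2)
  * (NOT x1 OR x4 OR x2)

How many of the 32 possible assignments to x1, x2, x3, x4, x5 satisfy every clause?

Case analysis on x1 and x2:
  x1=1, x2=1: x5 free; 3 ways for (x3,x4) × 2^1 = 6.
  x1=1, x2=0: a clause becomes empty — 0.
  x1=0, x2=1: remaining (x3,x4,x5) ∈ {(1,0,0); (1,0,1); (1,1,0); (1,1,1)} — 4.
  x1=0, x2=0: x5 free; 3 ways for (x3,x4) × 2^1 = 6.
Total: 6 + 0 + 4 + 6 = 16.

16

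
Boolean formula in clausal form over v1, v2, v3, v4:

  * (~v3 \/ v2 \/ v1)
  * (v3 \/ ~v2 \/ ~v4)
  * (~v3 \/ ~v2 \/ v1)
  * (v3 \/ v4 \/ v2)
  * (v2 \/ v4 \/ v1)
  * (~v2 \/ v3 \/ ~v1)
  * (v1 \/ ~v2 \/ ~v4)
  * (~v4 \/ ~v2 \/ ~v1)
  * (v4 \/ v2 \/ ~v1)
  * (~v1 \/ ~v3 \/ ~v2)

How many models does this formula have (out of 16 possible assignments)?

4

The models are:
  v1=F v2=F v3=F v4=T
  v1=F v2=T v3=F v4=F
  v1=T v2=F v3=F v4=T
  v1=T v2=F v3=T v4=T
Count: 4.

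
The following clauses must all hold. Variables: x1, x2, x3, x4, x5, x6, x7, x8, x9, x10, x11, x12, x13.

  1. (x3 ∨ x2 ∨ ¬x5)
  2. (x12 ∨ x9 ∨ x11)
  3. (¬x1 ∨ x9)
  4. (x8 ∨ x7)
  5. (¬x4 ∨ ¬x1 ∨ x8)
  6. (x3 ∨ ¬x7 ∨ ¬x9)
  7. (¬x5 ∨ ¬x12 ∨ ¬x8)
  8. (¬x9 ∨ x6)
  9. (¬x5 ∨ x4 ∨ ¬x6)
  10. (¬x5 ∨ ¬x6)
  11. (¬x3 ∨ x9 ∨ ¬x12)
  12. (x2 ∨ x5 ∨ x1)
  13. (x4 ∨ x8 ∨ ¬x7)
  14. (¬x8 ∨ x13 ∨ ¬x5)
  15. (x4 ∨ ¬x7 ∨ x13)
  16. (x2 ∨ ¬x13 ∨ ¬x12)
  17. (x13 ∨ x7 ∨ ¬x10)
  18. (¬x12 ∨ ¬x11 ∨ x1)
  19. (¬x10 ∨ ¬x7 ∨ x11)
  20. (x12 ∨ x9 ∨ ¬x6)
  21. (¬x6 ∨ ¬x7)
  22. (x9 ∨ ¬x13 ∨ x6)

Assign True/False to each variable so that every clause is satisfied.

x2 occurs only positively in the remaining clauses — set x2 = True.
Try x1 = False.
Branch on x3: take x3 = False.
The remaining clauses are satisfied by x4 = True, x5 = False, x6 = False, x7 = True, x8 = True, x9 = False, x10 = True, x11 = True, x12 = False, x13 = False.
Every clause has at least one true literal under this assignment.

x1=False, x2=True, x3=False, x4=True, x5=False, x6=False, x7=True, x8=True, x9=False, x10=True, x11=True, x12=False, x13=False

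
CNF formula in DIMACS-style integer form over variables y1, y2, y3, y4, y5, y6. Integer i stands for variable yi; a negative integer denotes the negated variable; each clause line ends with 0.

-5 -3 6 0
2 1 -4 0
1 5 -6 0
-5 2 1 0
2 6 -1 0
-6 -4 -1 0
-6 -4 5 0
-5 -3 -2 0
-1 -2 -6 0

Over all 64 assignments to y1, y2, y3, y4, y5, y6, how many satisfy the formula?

20

Case analysis on y1 and y6:
  y1=T, y6=T: remaining (y2,y3,y4,y5) ∈ {(F,F,F,F); (F,F,F,T); (F,T,F,F); (F,T,F,T)} — 4.
  y1=T, y6=F: y4 free; 3 ways for (y2,y3,y5) × 2^1 = 6.
  y1=F, y6=T: remaining (y2,y3,y4,y5) ∈ {(T,F,F,T); (T,F,T,T)} — 2.
  y1=F, y6=F: 8 of the 16 assignments to (y2,y3,y4,y5) work.
Total: 4 + 6 + 2 + 8 = 20.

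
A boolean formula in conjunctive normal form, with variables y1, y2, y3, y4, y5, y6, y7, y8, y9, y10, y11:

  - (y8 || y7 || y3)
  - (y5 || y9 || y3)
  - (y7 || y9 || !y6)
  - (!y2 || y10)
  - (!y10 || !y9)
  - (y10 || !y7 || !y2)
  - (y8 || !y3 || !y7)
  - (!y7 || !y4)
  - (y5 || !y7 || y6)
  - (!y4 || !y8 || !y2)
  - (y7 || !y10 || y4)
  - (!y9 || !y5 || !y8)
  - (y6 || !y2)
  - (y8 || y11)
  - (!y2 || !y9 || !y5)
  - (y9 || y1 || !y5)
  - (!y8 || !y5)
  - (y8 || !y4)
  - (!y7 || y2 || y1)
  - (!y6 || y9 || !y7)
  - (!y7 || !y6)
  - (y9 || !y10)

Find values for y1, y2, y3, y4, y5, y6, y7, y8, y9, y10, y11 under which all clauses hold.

Pure literal: y1 appears only positively; assign y1 = True.
Pure literal: y11 appears only positively; assign y11 = True.
Set y2 = False and propagate.
Try y3 = True.
Try y4 = False.
For the remaining variables, y5 = False, y6 = False, y7 = False, y8 = False, y9 = True, y10 = False works.
Every clause has at least one true literal under this assignment.

y1=T, y2=F, y3=T, y4=F, y5=F, y6=F, y7=F, y8=F, y9=T, y10=F, y11=T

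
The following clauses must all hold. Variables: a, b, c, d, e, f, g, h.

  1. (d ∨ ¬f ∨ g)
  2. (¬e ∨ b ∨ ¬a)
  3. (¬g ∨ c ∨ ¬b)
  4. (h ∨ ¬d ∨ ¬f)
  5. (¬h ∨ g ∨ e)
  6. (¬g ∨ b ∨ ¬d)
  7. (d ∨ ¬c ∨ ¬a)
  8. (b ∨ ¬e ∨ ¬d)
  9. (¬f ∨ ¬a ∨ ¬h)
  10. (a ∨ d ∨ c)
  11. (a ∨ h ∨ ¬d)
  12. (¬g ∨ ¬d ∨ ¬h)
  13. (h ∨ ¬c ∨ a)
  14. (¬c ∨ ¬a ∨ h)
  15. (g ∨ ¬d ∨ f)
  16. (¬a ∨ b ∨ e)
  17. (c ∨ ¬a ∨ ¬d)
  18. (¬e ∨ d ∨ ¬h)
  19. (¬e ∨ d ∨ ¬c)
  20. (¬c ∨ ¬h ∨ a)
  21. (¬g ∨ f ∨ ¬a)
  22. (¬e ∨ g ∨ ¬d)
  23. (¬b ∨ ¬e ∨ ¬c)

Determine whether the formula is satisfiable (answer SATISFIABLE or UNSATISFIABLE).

SATISFIABLE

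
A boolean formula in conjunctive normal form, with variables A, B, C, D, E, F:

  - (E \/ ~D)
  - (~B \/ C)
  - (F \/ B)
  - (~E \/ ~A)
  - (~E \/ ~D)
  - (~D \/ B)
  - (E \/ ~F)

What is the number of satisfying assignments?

6

Satisfying assignments:
  A=0 B=0 C=0 D=0 E=1 F=1
  A=0 B=0 C=1 D=0 E=1 F=1
  A=0 B=1 C=1 D=0 E=0 F=0
  A=0 B=1 C=1 D=0 E=1 F=0
  A=0 B=1 C=1 D=0 E=1 F=1
  A=1 B=1 C=1 D=0 E=0 F=0
Count: 6.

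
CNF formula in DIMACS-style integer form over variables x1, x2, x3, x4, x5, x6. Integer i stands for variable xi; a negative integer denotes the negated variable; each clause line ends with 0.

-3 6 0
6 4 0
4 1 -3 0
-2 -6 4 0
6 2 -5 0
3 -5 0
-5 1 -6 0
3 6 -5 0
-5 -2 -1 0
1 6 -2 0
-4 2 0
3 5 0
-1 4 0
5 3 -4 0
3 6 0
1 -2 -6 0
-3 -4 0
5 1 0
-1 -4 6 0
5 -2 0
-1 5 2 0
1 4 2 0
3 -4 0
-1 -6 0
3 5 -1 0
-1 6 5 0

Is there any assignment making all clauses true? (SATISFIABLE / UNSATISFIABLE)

x1 = True:
  propagation gives x4=True, x2=True, x5=False; an empty clause results — contradiction.
x1 = False:
  propagation gives x5=True, x3=True, x6=True; an empty clause results — contradiction.
Every branch closes, so no satisfying assignment exists.

UNSATISFIABLE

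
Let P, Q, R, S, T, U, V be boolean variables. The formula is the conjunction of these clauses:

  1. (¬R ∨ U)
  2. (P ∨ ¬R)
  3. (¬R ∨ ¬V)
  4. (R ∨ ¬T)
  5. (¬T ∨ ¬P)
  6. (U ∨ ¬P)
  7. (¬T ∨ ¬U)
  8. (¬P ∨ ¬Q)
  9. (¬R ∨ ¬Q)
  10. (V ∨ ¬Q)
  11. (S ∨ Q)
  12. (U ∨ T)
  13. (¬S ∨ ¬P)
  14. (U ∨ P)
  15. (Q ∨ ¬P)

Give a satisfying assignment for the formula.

P=0  Q=1  R=0  S=0  T=0  U=1  V=1

Check each clause:
  1. (U ∨ ¬R) — ¬R is true.
  2. (P ∨ ¬R) — ¬R is true.
  3. (¬R ∨ ¬V) — ¬R is true.
  4. (¬T ∨ R) — ¬T is true.
  5. (¬P ∨ ¬T) — ¬T is true.
  6. (¬P ∨ U) — U is true.
  7. (¬T ∨ ¬U) — ¬T is true.
  8. (¬P ∨ ¬Q) — ¬P is true.
  9. (¬Q ∨ ¬R) — ¬R is true.
  10. (¬Q ∨ V) — V is true.
  11. (S ∨ Q) — Q is true.
  12. (T ∨ U) — U is true.
  13. (¬P ∨ ¬S) — ¬S is true.
  14. (P ∨ U) — U is true.
  15. (Q ∨ ¬P) — Q is true.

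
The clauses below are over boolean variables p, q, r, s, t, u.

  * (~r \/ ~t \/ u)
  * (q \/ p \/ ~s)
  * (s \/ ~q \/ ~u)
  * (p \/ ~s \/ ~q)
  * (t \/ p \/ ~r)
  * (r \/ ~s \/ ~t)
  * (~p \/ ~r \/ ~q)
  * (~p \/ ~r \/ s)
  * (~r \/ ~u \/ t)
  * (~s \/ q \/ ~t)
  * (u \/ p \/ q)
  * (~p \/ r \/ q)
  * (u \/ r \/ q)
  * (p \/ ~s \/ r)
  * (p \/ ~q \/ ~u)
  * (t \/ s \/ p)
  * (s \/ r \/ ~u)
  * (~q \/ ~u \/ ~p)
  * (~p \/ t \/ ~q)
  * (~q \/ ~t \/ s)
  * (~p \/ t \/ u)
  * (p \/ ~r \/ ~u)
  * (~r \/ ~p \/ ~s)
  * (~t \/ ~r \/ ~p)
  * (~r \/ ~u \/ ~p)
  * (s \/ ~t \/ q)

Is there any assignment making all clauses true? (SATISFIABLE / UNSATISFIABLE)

UNSATISFIABLE

p = True:
  r = True:
    propagation gives q=False, s=True; an empty clause results — contradiction.
  r = False:
    propagation gives q=True, u=False, t=True, s=False; an empty clause results — contradiction.
p = False:
  s = True:
    propagation gives q=True; an empty clause results — contradiction.
  s = False:
    propagation gives t=True, q=False; an empty clause results — contradiction.
Every branch closes, so no satisfying assignment exists.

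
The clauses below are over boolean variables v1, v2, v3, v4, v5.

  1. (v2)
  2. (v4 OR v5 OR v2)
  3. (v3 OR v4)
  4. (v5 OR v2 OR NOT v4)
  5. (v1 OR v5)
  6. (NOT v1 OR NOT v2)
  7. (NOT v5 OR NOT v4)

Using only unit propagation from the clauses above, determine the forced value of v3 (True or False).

True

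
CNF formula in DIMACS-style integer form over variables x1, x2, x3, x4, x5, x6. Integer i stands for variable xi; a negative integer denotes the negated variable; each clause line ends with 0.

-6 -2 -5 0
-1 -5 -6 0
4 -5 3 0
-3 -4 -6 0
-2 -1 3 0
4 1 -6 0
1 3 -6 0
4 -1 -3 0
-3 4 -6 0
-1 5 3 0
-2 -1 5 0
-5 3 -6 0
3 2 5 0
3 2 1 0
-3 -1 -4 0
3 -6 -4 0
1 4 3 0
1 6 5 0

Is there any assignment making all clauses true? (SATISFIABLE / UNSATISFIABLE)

SATISFIABLE

Branch on x1: take x1 = False.
The remaining clauses are satisfied by x2 = True, x3 = True, x4 = True, x5 = True, x6 = False.
Every clause has at least one true literal under this assignment.
So x1=0  x2=1  x3=1  x4=1  x5=1  x6=0 is a satisfying assignment.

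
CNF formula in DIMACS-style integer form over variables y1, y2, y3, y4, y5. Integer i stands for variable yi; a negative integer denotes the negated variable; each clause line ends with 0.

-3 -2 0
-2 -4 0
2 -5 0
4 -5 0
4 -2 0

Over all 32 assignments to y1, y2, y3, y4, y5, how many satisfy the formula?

8

The models are:
  y1=F y2=F y3=F y4=F y5=F
  y1=F y2=F y3=F y4=T y5=F
  y1=F y2=F y3=T y4=F y5=F
  y1=F y2=F y3=T y4=T y5=F
  y1=T y2=F y3=F y4=F y5=F
  y1=T y2=F y3=F y4=T y5=F
  y1=T y2=F y3=T y4=F y5=F
  y1=T y2=F y3=T y4=T y5=F
That's 8 in total.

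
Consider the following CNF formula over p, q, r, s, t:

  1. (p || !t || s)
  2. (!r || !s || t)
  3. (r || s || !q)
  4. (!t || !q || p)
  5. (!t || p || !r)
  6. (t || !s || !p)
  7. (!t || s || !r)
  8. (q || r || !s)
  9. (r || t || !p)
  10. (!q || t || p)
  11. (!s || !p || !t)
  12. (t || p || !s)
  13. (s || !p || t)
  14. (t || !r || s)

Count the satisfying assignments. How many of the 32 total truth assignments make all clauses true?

2

The models are:
  p=0 q=0 r=0 s=0 t=0
  p=1 q=0 r=0 s=0 t=1
Count: 2.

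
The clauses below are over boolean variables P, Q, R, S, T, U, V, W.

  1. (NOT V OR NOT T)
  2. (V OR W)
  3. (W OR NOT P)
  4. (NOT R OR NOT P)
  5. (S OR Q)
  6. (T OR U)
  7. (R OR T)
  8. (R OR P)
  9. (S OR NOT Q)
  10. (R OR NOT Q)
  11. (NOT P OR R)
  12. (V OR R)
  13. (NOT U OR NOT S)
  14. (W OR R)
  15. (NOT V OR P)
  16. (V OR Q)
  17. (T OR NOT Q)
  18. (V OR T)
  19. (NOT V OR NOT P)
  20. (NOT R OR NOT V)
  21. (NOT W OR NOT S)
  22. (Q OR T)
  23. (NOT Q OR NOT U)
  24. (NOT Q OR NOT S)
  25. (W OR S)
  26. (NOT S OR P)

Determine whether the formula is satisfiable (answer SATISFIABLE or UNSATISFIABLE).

Q = True:
  propagation gives S=True; an empty clause results — contradiction.
Q = False:
  propagation gives S=True, U=False, T=True, V=False; an empty clause results — contradiction.
Every branch closes, so no satisfying assignment exists.

UNSATISFIABLE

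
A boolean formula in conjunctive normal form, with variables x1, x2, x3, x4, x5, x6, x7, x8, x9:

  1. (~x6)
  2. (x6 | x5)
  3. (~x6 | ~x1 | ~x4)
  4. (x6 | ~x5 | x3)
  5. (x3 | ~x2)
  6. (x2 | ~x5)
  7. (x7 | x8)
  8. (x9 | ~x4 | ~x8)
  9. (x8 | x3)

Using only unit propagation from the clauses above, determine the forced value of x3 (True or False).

True

(~x6) stands alone — x6 = False.
From (x5 | x6) and x6 = False: x5 = True.
(x3 | ~x5 | x6): since x6 = False, x5 = True, the clause reduces to (x3). x3 = True.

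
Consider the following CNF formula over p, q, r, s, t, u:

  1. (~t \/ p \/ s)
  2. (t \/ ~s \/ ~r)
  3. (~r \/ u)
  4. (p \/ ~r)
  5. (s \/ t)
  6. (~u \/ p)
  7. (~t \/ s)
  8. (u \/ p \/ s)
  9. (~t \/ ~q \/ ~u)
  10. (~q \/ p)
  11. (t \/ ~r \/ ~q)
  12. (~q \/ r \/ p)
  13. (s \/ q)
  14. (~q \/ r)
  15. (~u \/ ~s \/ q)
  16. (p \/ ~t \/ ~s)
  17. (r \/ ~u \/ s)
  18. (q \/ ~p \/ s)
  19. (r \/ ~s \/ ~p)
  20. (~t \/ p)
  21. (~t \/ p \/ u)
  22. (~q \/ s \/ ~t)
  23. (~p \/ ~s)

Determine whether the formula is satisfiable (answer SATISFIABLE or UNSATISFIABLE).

Try p = False.
  then r is forced to False.
  then u is forced to False.
  then s is forced to True.
  then q is forced to False.
  then t is forced to False.
So p=F, q=F, r=F, s=T, t=F, u=F is a satisfying assignment.

SATISFIABLE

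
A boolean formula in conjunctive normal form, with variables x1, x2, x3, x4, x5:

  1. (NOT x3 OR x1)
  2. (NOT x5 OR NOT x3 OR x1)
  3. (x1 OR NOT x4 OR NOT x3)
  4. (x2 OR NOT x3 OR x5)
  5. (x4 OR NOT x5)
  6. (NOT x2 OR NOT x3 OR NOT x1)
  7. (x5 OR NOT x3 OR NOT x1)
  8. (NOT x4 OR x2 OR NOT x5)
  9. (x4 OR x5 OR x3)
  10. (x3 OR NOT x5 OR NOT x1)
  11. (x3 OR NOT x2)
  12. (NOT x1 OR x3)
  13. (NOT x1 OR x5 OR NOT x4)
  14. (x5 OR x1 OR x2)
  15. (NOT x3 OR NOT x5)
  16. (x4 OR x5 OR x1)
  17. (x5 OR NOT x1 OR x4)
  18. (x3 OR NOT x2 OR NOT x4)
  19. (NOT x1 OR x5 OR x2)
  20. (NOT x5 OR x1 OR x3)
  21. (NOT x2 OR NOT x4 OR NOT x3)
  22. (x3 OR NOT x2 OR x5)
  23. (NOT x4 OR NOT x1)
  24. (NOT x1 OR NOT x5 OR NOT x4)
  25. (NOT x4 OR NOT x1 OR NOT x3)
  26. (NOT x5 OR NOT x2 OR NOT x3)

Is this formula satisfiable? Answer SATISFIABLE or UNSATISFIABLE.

x3 = True:
  propagation gives x1=True, x2=False, x5=True; an empty clause results — contradiction.
x3 = False:
  propagation gives x2=False, x1=False, x5=True; an empty clause results — contradiction.
Every branch closes, so no satisfying assignment exists.

UNSATISFIABLE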